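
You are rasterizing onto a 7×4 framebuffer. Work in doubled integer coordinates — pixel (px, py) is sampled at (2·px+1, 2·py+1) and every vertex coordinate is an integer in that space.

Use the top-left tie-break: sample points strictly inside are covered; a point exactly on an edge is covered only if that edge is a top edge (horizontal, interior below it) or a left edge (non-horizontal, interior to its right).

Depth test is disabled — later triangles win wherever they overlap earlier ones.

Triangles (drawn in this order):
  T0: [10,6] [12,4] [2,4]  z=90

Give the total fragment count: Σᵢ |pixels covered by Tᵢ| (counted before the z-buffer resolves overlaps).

T0:
  2·area = 20  (B↔C swapped to make it positive)
  edge (10, 6)→(2, 4): d=(-8,-2) top-left  bias=+0
  edge (2, 4)→(12, 4): d=(10,0) top-left  bias=+0
  edge (12, 4)→(10, 6): d=(-2,2) right/bottom  bias=-1
    (6,1)@(13, 3): e=[30,-10,0] → .  [on edge]
    (3,2)@(7, 5): e=[2,10,8] → X
    (4,2)@(9, 5): e=[6,10,4] → X
    (5,2)@(11, 5): e=[10,10,0] → .  [on edge]
    (3,3)@(7, 7): e=[-14,30,4] → .
    (4,3)@(9, 7): e=[-10,30,0] → .  [on edge]
  covered (2 px):
    . . . . . . .
    . . . . . . .
    . . . X X . .
    . . . . . . .

Final: 2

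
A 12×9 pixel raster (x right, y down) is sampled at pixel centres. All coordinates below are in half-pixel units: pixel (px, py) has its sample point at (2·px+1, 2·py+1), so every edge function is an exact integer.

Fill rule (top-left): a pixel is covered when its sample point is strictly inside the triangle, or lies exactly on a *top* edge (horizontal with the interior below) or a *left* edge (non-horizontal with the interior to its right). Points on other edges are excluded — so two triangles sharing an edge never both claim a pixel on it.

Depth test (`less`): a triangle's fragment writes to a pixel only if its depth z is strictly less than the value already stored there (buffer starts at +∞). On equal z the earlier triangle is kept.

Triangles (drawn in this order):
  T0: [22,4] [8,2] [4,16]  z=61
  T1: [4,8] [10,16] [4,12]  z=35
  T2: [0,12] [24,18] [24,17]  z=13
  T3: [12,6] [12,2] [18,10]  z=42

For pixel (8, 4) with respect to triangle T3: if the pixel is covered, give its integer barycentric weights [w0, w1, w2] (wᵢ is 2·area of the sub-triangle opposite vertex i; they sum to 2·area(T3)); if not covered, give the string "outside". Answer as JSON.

T0:
  2·area = 204  (B↔C swapped to make it positive)
  edge (22, 4)→(4, 16): d=(-18,12) right/bottom  bias=-1
  edge (4, 16)→(8, 2): d=(4,-14) top-left  bias=+0
  edge (8, 2)→(22, 4): d=(14,2) right/bottom  bias=-1
    (0,0)@(1, 1): e=[306,-102,0] → ·  [on edge]
    (4,1)@(9, 3): e=[174,18,12] → #
    (5,1)@(11, 3): e=[150,46,8] → #
    (6,1)@(13, 3): e=[126,74,4] → #
    (7,1)@(15, 3): e=[102,102,0] → ·  [on edge]
    (4,2)@(9, 5): e=[138,26,40] → #
    (7,2)@(15, 5): e=[66,110,28] → #
    (8,2)@(17, 5): e=[42,138,24] → #
    (9,2)@(19, 5): e=[18,166,20] → #
    (10,2)@(21, 5): e=[-6,194,16] → ·
    (3,3)@(7, 7): e=[126,6,72] → #
    (9,3)@(19, 7): e=[-18,174,48] → ·
  covered (25 px):
    · · · · · · · · · · · ·
    · · · · # # # · · · · ·
    · · · · # # # # # # · ·
    · · · # # # # # # · · ·
    · · · # # # # · · · · ·
    · · · # # # · · · · · ·
    · · # # · · · · · · · ·
    · · # · · · · · · · · ·
    · · · · · · · · · · · ·
T1:
  2·area = 24
  edge (4, 8)→(10, 16): d=(6,8) right/bottom  bias=-1
  edge (10, 16)→(4, 12): d=(-6,-4) top-left  bias=+0
  edge (4, 12)→(4, 8): d=(0,-4) top-left  bias=+0
    (2,5)@(5, 11): e=[10,10,4] → #
    (3,5)@(7, 11): e=[-6,18,12] → ·
    (2,6)@(5, 13): e=[22,-2,4] → ·
    (3,6)@(7, 13): e=[6,6,12] → #
    (4,6)@(9, 13): e=[-10,14,20] → ·
    (3,7)@(7, 15): e=[18,-6,12] → ·
    (4,7)@(9, 15): e=[2,2,20] → #
    (5,7)@(11, 15): e=[-14,10,28] → ·
    (4,8)@(9, 17): e=[14,-10,20] → ·
  covered (3 px):
    · · · · · · · · · · · ·
    · · · · · · · · · · · ·
    · · · · · · · · · · · ·
    · · · · · · · · · · · ·
    · · · · · · · · · · · ·
    · · # · · · · · · · · ·
    · · · # · · · · · · · ·
    · · · · # · · · · · · ·
    · · · · · · · · · · · ·
T2:
  2·area = 24  (B↔C swapped to make it positive)
  edge (0, 12)→(24, 17): d=(24,5) right/bottom  bias=-1
  edge (24, 17)→(24, 18): d=(0,1) right/bottom  bias=-1
  edge (24, 18)→(0, 12): d=(-24,-6) top-left  bias=+0
    (6,7)@(13, 15): e=[7,11,6] → #
    (7,7)@(15, 15): e=[-3,9,18] → ·
    (6,8)@(13, 17): e=[55,11,-42] → ·
    (10,8)@(21, 17): e=[15,3,6] → #
    (11,8)@(23, 17): e=[5,1,18] → #
  covered (3 px):
    · · · · · · · · · · · ·
    · · · · · · · · · · · ·
    · · · · · · · · · · · ·
    · · · · · · · · · · · ·
    · · · · · · · · · · · ·
    · · · · · · · · · · · ·
    · · · · · · · · · · · ·
    · · · · · · # · · · · ·
    · · · · · · · · · · # #
T3:
  2·area = 24
  edge (12, 6)→(12, 2): d=(0,-4) top-left  bias=+0
  edge (12, 2)→(18, 10): d=(6,8) right/bottom  bias=-1
  edge (18, 10)→(12, 6): d=(-6,-4) top-left  bias=+0
    (6,2)@(13, 5): e=[4,10,10] → #
    (7,2)@(15, 5): e=[12,-6,18] → ·
    (6,3)@(13, 7): e=[4,22,-2] → ·
    (7,3)@(15, 7): e=[12,6,6] → #
    (8,3)@(17, 7): e=[20,-10,14] → ·
    (7,4)@(15, 9): e=[12,18,-6] → ·
    (8,4)@(17, 9): e=[20,2,2] → #
    (9,4)@(19, 9): e=[28,-14,10] → ·
    (8,5)@(17, 11): e=[20,14,-10] → ·
  covered (3 px):
    · · · · · · · · · · · ·
    · · · · · · · · · · · ·
    · · · · · · # · · · · ·
    · · · · · · · # · · · ·
    · · · · · · · · # · · ·
    · · · · · · · · · · · ·
    · · · · · · · · · · · ·
    · · · · · · · · · · · ·
    · · · · · · · · · · · ·

Final: [2,2,20]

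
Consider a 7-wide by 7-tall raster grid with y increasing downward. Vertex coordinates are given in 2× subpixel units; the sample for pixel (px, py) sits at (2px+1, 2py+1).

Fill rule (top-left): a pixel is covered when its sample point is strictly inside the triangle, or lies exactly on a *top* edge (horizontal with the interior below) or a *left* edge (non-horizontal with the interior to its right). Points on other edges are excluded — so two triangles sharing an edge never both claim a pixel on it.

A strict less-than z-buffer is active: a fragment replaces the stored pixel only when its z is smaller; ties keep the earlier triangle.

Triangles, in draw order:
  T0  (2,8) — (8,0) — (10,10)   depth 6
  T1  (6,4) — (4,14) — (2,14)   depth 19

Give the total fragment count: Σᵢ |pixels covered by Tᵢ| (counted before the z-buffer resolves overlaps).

T0:
  2·area = 76
  edge (2, 8)→(8, 0): d=(6,-8) top-left  bias=+0
  edge (8, 0)→(10, 10): d=(2,10) right/bottom  bias=-1
  edge (10, 10)→(2, 8): d=(-8,-2) top-left  bias=+0
    (3,1)@(7, 3): e=[10,16,50] → █
    (4,1)@(9, 3): e=[26,-4,54] → ·
    (2,2)@(5, 5): e=[6,40,30] → █
    (4,2)@(9, 5): e=[38,0,38] → ·  [on edge]
    (1,3)@(3, 7): e=[2,64,10] → █
    (4,3)@(9, 7): e=[50,4,22] → █
    (5,3)@(11, 7): e=[66,-16,26] → ·
    (1,4)@(3, 9): e=[14,68,-6] → ·
    (2,4)@(5, 9): e=[30,48,-2] → ·
    (3,4)@(7, 9): e=[46,28,2] → █
    (5,4)@(11, 9): e=[78,-12,10] → ·
    (3,5)@(7, 11): e=[58,32,-14] → ·
  covered (9 px):
    · · · · · · ·
    · · · █ · · ·
    · · █ █ · · ·
    · █ █ █ █ · ·
    · · · █ █ · ·
    · · · · · · ·
    · · · · · · ·
T1:
  2·area = 20
  edge (6, 4)→(4, 14): d=(-2,10) right/bottom  bias=-1
  edge (4, 14)→(2, 14): d=(-2,0) right/bottom  bias=-1
  edge (2, 14)→(6, 4): d=(4,-10) top-left  bias=+0
    (2,3)@(5, 7): e=[4,14,2] → █
    (3,3)@(7, 7): e=[-16,14,22] → ·
    (2,4)@(5, 9): e=[0,10,10] → ·  [on edge]
    (1,6)@(3, 13): e=[12,2,6] → █
    (2,6)@(5, 13): e=[-8,2,26] → ·
  covered (2 px):
    · · · · · · ·
    · · · · · · ·
    · · · · · · ·
    · · █ · · · ·
    · · · · · · ·
    · · · · · · ·
    · █ · · · · ·

Final: 11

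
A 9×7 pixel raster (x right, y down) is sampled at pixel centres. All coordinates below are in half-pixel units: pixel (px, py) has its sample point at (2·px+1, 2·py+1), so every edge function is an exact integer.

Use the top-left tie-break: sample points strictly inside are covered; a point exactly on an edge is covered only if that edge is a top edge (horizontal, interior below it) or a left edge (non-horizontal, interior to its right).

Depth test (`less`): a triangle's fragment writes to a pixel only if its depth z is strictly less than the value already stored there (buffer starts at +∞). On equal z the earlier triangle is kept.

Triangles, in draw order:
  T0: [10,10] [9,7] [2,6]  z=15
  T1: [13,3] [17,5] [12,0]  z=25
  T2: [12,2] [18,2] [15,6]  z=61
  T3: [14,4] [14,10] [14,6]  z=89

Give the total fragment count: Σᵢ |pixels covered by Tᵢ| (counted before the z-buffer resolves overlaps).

T0:
  2·area = 20  (B↔C swapped to make it positive)
  edge (10, 10)→(2, 6): d=(-8,-4) top-left  bias=+0
  edge (2, 6)→(9, 7): d=(7,1) right/bottom  bias=-1
  edge (9, 7)→(10, 10): d=(1,3) right/bottom  bias=-1
    (3,0)@(7, 1): e=[60,-40,0] → .  [on edge]
    (2,3)@(5, 7): e=[4,4,12] → X
    (3,3)@(7, 7): e=[12,2,6] → X
    (4,3)@(9, 7): e=[20,0,0] → .  [on edge]
    (2,4)@(5, 9): e=[-12,18,14] → .
    (3,4)@(7, 9): e=[-4,16,8] → .
    (4,4)@(9, 9): e=[4,14,2] → X
    (5,4)@(11, 9): e=[12,12,-4] → .
    (4,5)@(9, 11): e=[-12,28,4] → .
    (5,6)@(11, 13): e=[-20,40,0] → .  [on edge]
  covered (3 px):
    . . . . . . . . .
    . . . . . . . . .
    . . . . . . . . .
    . . X X . . . . .
    . . . . X . . . .
    . . . . . . . . .
    . . . . . . . . .
T1:
  2·area = 10  (B↔C swapped to make it positive)
  edge (13, 3)→(12, 0): d=(-1,-3) top-left  bias=+0
  edge (12, 0)→(17, 5): d=(5,5) right/bottom  bias=-1
  edge (17, 5)→(13, 3): d=(-4,-2) top-left  bias=+0
    (4,0)@(9, 1): e=[-10,20,0] → .  [on edge]
    (6,0)@(13, 1): e=[2,0,8] → .  [on edge]
    (6,1)@(13, 3): e=[0,10,0] → X  [on edge]
    (7,1)@(15, 3): e=[6,0,4] → .  [on edge]
    (6,2)@(13, 5): e=[-2,20,-8] → .
    (8,2)@(17, 5): e=[10,0,0] → .  [on edge]
    (7,4)@(15, 9): e=[0,30,-20] → .  [on edge]
  covered (1 px):
    . . . . . . . . .
    . . . . . . X . .
    . . . . . . . . .
    . . . . . . . . .
    . . . . . . . . .
    . . . . . . . . .
    . . . . . . . . .
T2:
  2·area = 24
  edge (12, 2)→(18, 2): d=(6,0) top-left  bias=+0
  edge (18, 2)→(15, 6): d=(-3,4) right/bottom  bias=-1
  edge (15, 6)→(12, 2): d=(-3,-4) top-left  bias=+0
    (6,1)@(13, 3): e=[6,17,1] → X
    (7,1)@(15, 3): e=[6,9,9] → X
    (8,1)@(17, 3): e=[6,1,17] → X
    (6,2)@(13, 5): e=[18,11,-5] → .
    (7,2)@(15, 5): e=[18,3,3] → X
    (8,2)@(17, 5): e=[18,-5,11] → .
    (7,3)@(15, 7): e=[30,-3,-3] → .
  covered (4 px):
    . . . . . . . . .
    . . . . . . X X X
    . . . . . . . X .
    . . . . . . . . .
    . . . . . . . . .
    . . . . . . . . .
    . . . . . . . . .
T3:
  degenerate (2·area = 0) — covers nothing

Answer: 8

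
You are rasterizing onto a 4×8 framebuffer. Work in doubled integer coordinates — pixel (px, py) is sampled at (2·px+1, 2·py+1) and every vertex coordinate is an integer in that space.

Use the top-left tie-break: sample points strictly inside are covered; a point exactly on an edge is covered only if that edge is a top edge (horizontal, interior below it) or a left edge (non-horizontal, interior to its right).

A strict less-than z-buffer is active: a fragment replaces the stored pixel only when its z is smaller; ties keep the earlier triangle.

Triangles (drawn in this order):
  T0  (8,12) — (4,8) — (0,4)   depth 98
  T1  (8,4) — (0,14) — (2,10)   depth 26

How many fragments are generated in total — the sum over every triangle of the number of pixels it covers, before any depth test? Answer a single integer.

T0:
  degenerate (2·area = 0) — covers nothing
T1:
  2·area = 12
  edge (8, 4)→(0, 14): d=(-8,10) right/bottom  bias=-1
  edge (0, 14)→(2, 10): d=(2,-4) top-left  bias=+0
  edge (2, 10)→(8, 4): d=(6,-6) top-left  bias=+0
    (3,2)@(7, 5): e=[2,10,0] → █  [on edge]
    (2,3)@(5, 7): e=[6,6,0] → █  [on edge]
    (3,3)@(7, 7): e=[-14,14,12] → ·
    (1,4)@(3, 9): e=[10,2,0] → █  [on edge]
    (2,4)@(5, 9): e=[-10,10,12] → ·
    (0,5)@(1, 11): e=[14,-2,0] → ·  [on edge]
    (1,5)@(3, 11): e=[-6,6,12] → ·
  covered (3 px):
    · · · ·
    · · · ·
    · · · █
    · · █ ·
    · █ · ·
    · · · ·
    · · · ·
    · · · ·

Result: 3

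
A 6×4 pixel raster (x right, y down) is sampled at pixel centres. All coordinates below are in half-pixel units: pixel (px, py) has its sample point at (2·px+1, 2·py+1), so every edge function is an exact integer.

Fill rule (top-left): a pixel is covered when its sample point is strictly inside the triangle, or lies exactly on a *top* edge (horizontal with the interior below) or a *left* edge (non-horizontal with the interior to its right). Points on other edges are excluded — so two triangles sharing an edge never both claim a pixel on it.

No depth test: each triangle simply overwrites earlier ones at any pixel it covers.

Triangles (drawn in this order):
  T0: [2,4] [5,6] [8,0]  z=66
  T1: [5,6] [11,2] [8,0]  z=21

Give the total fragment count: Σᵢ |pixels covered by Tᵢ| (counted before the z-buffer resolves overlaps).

T0:
  2·area = 24  (B↔C swapped to make it positive)
  edge (2, 4)→(8, 0): d=(6,-4) top-left  bias=+0
  edge (8, 0)→(5, 6): d=(-3,6) right/bottom  bias=-1
  edge (5, 6)→(2, 4): d=(-3,-2) top-left  bias=+0
    (3,0)@(7, 1): e=[2,3,19] → #
    (4,0)@(9, 1): e=[10,-9,23] → ·
    (2,1)@(5, 3): e=[6,9,9] → #
    (3,1)@(7, 3): e=[14,-3,13] → ·
    (2,2)@(5, 5): e=[18,3,3] → #
    (3,2)@(7, 5): e=[26,-9,7] → ·
    (2,3)@(5, 7): e=[30,-3,-3] → ·
  covered (3 px):
    · · · # · ·
    · · # · · ·
    · · # · · ·
    · · · · · ·
T1:
  2·area = 24  (B↔C swapped to make it positive)
  edge (5, 6)→(8, 0): d=(3,-6) top-left  bias=+0
  edge (8, 0)→(11, 2): d=(3,2) right/bottom  bias=-1
  edge (11, 2)→(5, 6): d=(-6,4) right/bottom  bias=-1
    (4,0)@(9, 1): e=[9,1,14] → #
    (5,0)@(11, 1): e=[21,-3,6] → ·
    (3,1)@(7, 3): e=[3,11,10] → #
    (5,1)@(11, 3): e=[27,3,-6] → ·
    (3,2)@(7, 5): e=[9,17,-2] → ·
    (4,2)@(9, 5): e=[21,13,-10] → ·
  covered (3 px):
    · · · · # ·
    · · · # # ·
    · · · · · ·
    · · · · · ·

Final: 6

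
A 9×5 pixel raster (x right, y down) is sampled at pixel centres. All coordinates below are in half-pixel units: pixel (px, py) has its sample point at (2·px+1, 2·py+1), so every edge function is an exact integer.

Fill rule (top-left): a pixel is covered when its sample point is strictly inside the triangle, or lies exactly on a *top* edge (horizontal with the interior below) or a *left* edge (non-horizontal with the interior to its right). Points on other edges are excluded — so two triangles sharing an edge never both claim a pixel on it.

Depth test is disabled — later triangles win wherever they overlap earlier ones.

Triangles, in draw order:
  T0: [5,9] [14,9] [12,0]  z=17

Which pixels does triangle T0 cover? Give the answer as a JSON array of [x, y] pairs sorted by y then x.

T0:
  2·area = 81  (B↔C swapped to make it positive)
  edge (5, 9)→(12, 0): d=(7,-9) top-left  bias=+0
  edge (12, 0)→(14, 9): d=(2,9) right/bottom  bias=-1
  edge (14, 9)→(5, 9): d=(-9,0) right/bottom  bias=-1
    (5,1)@(11, 3): e=[12,15,54] → #
    (6,1)@(13, 3): e=[30,-3,54] → ·
    (4,2)@(9, 5): e=[8,37,36] → #
    (6,2)@(13, 5): e=[44,1,36] → #
    (7,2)@(15, 5): e=[62,-17,36] → ·
    (3,3)@(7, 7): e=[4,59,18] → #
    (7,3)@(15, 7): e=[76,-13,18] → ·
    (0,4)@(1, 9): e=[-36,117,0] → ·  [on edge]
    (1,4)@(3, 9): e=[-18,99,0] → ·  [on edge]
    (2,4)@(5, 9): e=[0,81,0] → ·  [on edge]
    (3,4)@(7, 9): e=[18,63,0] → ·  [on edge]
    (4,4)@(9, 9): e=[36,45,0] → ·  [on edge]
    (5,4)@(11, 9): e=[54,27,0] → ·  [on edge]
    (6,4)@(13, 9): e=[72,9,0] → ·  [on edge]
    (7,4)@(15, 9): e=[90,-9,0] → ·  [on edge]
    (8,4)@(17, 9): e=[108,-27,0] → ·  [on edge]
  covered (8 px):
    · · · · · · · · ·
    · · · · · # · · ·
    · · · · # # # · ·
    · · · # # # # · ·
    · · · · · · · · ·

Final: [[5,1],[4,2],[5,2],[6,2],[3,3],[4,3],[5,3],[6,3]]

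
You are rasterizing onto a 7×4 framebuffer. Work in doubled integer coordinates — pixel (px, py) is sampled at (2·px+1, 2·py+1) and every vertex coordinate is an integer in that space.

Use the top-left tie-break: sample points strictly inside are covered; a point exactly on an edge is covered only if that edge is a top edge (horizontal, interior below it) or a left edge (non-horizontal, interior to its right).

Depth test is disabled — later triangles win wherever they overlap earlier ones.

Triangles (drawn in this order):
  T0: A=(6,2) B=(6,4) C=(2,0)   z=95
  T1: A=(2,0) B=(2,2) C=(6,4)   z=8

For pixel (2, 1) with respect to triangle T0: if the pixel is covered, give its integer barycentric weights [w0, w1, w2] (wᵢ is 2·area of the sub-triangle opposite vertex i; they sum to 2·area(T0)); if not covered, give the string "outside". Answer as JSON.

T0:
  2·area = 8
  edge (6, 2)→(6, 4): d=(0,2) right/bottom  bias=-1
  edge (6, 4)→(2, 0): d=(-4,-4) top-left  bias=+0
  edge (2, 0)→(6, 2): d=(4,2) right/bottom  bias=-1
    (1,0)@(3, 1): e=[6,0,2] → #  [on edge]
    (2,0)@(5, 1): e=[2,8,-2] → ·
    (1,1)@(3, 3): e=[6,-8,10] → ·
    (2,1)@(5, 3): e=[2,0,6] → #  [on edge]
    (3,1)@(7, 3): e=[-2,8,2] → ·
    (2,2)@(5, 5): e=[2,-8,14] → ·
    (3,2)@(7, 5): e=[-2,0,10] → ·  [on edge]
    (4,3)@(9, 7): e=[-6,0,14] → ·  [on edge]
  covered (2 px):
    · # · · · · ·
    · · # · · · ·
    · · · · · · ·
    · · · · · · ·
T1:
  2·area = 8  (B↔C swapped to make it positive)
  edge (2, 0)→(6, 4): d=(4,4) right/bottom  bias=-1
  edge (6, 4)→(2, 2): d=(-4,-2) top-left  bias=+0
  edge (2, 2)→(2, 0): d=(0,-2) top-left  bias=+0
    (1,0)@(3, 1): e=[0,6,2] → ·  [on edge]
    (2,1)@(5, 3): e=[0,2,6] → ·  [on edge]
    (3,2)@(7, 5): e=[0,-2,10] → ·  [on edge]
    (4,3)@(9, 7): e=[0,-6,14] → ·  [on edge]
  covered (0 px):
    · · · · · · ·
    · · · · · · ·
    · · · · · · ·
    · · · · · · ·

Result: [0,6,2]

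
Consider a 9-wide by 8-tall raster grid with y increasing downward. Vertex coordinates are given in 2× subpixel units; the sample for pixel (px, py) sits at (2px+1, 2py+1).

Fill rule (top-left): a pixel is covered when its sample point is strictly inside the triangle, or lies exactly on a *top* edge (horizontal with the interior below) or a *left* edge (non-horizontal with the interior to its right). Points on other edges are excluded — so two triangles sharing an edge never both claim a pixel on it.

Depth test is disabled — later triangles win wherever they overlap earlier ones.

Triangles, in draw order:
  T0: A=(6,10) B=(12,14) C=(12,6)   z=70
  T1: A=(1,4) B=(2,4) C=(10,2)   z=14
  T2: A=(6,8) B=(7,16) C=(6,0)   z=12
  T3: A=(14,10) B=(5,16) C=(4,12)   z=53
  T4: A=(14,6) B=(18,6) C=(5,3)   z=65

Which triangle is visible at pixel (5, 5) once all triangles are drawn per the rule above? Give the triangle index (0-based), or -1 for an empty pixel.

T0:
  2·area = 48  (B↔C swapped to make it positive)
  edge (6, 10)→(12, 6): d=(6,-4) top-left  bias=+0
  edge (12, 6)→(12, 14): d=(0,8) right/bottom  bias=-1
  edge (12, 14)→(6, 10): d=(-6,-4) top-left  bias=+0
    (5,3)@(11, 7): e=[2,8,38] → █
    (6,3)@(13, 7): e=[10,-8,46] → ·
    (4,4)@(9, 9): e=[6,24,18] → █
    (6,4)@(13, 9): e=[22,-8,34] → ·
    (4,5)@(9, 11): e=[18,24,6] → █
    (6,5)@(13, 11): e=[34,-8,22] → ·
    (4,6)@(9, 13): e=[30,24,-6] → ·
    (5,6)@(11, 13): e=[38,8,2] → █
    (6,6)@(13, 13): e=[46,-8,10] → ·
    (5,7)@(11, 15): e=[50,8,-10] → ·
  covered (6 px):
    · · · · · · · · ·
    · · · · · · · · ·
    · · · · · · · · ·
    · · · · · █ · · ·
    · · · · █ █ · · ·
    · · · · █ █ · · ·
    · · · · · █ · · ·
    · · · · · · · · ·
T1:
  2·area = 2  (B↔C swapped to make it positive)
  edge (1, 4)→(10, 2): d=(9,-2) top-left  bias=+0
  edge (10, 2)→(2, 4): d=(-8,2) right/bottom  bias=-1
  edge (2, 4)→(1, 4): d=(-1,0) right/bottom  bias=-1
  covered (0 px):
    · · · · · · · · ·
    · · · · · · · · ·
    · · · · · · · · ·
    · · · · · · · · ·
    · · · · · · · · ·
    · · · · · · · · ·
    · · · · · · · · ·
    · · · · · · · · ·
T2:
  2·area = 8  (B↔C swapped to make it positive)
  edge (6, 8)→(6, 0): d=(0,-8) top-left  bias=+0
  edge (6, 0)→(7, 16): d=(1,16) right/bottom  bias=-1
  edge (7, 16)→(6, 8): d=(-1,-8) top-left  bias=+0
  covered (0 px):
    · · · · · · · · ·
    · · · · · · · · ·
    · · · · · · · · ·
    · · · · · · · · ·
    · · · · · · · · ·
    · · · · · · · · ·
    · · · · · · · · ·
    · · · · · · · · ·
T3:
  2·area = 42
  edge (14, 10)→(5, 16): d=(-9,6) right/bottom  bias=-1
  edge (5, 16)→(4, 12): d=(-1,-4) top-left  bias=+0
  edge (4, 12)→(14, 10): d=(10,-2) top-left  bias=+0
    (4,5)@(9, 11): e=[21,21,0] → █  [on edge]
    (5,5)@(11, 11): e=[9,29,4] → █
    (6,5)@(13, 11): e=[-3,37,8] → ·
    (2,6)@(5, 13): e=[27,3,12] → █
    (3,6)@(7, 13): e=[15,11,16] → █
    (5,6)@(11, 13): e=[-9,27,24] → ·
    (2,7)@(5, 15): e=[9,1,32] → █
    (3,7)@(7, 15): e=[-3,9,36] → ·
    (4,7)@(9, 15): e=[-15,17,40] → ·
  covered (6 px):
    · · · · · · · · ·
    · · · · · · · · ·
    · · · · · · · · ·
    · · · · · · · · ·
    · · · · · · · · ·
    · · · · █ █ · · ·
    · · █ █ █ · · · ·
    · · █ · · · · · ·
T4:
  2·area = 12  (B↔C swapped to make it positive)
  edge (14, 6)→(5, 3): d=(-9,-3) top-left  bias=+0
  edge (5, 3)→(18, 6): d=(13,3) right/bottom  bias=-1
  edge (18, 6)→(14, 6): d=(-4,0) right/bottom  bias=-1
    (2,1)@(5, 3): e=[0,0,12] → ·  [on edge]
    (5,2)@(11, 5): e=[0,8,4] → █  [on edge]
    (6,2)@(13, 5): e=[6,2,4] → █
    (7,2)@(15, 5): e=[12,-4,4] → ·
    (5,3)@(11, 7): e=[-18,34,-4] → ·
    (6,3)@(13, 7): e=[-12,28,-4] → ·
    (8,3)@(17, 7): e=[0,16,-4] → ·  [on edge]
  covered (2 px):
    · · · · · · · · ·
    · · · · · · · · ·
    · · · · · █ █ · ·
    · · · · · · · · ·
    · · · · · · · · ·
    · · · · · · · · ·
    · · · · · · · · ·
    · · · · · · · · ·

Z-buffer (winner per pixel, '.' = empty):
  . . . . . . . . .
  . . . . . . . . .
  . . . . . 4 4 . .
  . . . . . 0 . . .
  . . . . 0 0 . . .
  . . . . 3 3 . . .
  . . 3 3 3 0 . . .
  . . 3 . . . . . .

Result: 3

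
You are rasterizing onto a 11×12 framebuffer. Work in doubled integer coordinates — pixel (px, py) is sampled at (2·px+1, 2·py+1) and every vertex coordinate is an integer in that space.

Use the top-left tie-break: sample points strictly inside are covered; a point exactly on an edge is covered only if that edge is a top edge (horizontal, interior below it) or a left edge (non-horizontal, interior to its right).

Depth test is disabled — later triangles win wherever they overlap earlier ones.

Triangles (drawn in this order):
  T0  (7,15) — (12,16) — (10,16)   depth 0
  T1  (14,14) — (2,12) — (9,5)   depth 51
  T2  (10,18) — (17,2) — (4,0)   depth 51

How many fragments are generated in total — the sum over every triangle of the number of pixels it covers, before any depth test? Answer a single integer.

T0:
  2·area = 2
  edge (7, 15)→(12, 16): d=(5,1) right/bottom  bias=-1
  edge (12, 16)→(10, 16): d=(-2,0) right/bottom  bias=-1
  edge (10, 16)→(7, 15): d=(-3,-1) top-left  bias=+0
    (0,6)@(1, 13): e=[-4,6,0] → ·  [on edge]
    (3,7)@(7, 15): e=[0,2,0] → ·  [on edge]
    (6,8)@(13, 17): e=[4,-2,0] → ·  [on edge]
    (8,8)@(17, 17): e=[0,-2,4] → ·  [on edge]
    (9,9)@(19, 19): e=[8,-6,0] → ·  [on edge]
  covered (0 px):
    · · · · · · · · · · ·
    · · · · · · · · · · ·
    · · · · · · · · · · ·
    · · · · · · · · · · ·
    · · · · · · · · · · ·
    · · · · · · · · · · ·
    · · · · · · · · · · ·
    · · · · · · · · · · ·
    · · · · · · · · · · ·
    · · · · · · · · · · ·
    · · · · · · · · · · ·
    · · · · · · · · · · ·
T1:
  2·area = 98
  edge (14, 14)→(2, 12): d=(-12,-2) top-left  bias=+0
  edge (2, 12)→(9, 5): d=(7,-7) top-left  bias=+0
  edge (9, 5)→(14, 14): d=(5,9) right/bottom  bias=-1
    (6,0)@(13, 1): e=[154,0,-56] → ·  [on edge]
    (5,1)@(11, 3): e=[126,0,-28] → ·  [on edge]
    (4,2)@(9, 5): e=[98,0,0] → ·  [on edge]
    (3,3)@(7, 7): e=[70,0,28] → #  [on edge]
    (4,3)@(9, 7): e=[74,14,10] → #
    (5,3)@(11, 7): e=[78,28,-8] → ·
    (2,4)@(5, 9): e=[42,0,56] → #  [on edge]
    (5,4)@(11, 9): e=[54,42,2] → #
    (6,4)@(13, 9): e=[58,56,-16] → ·
    (1,5)@(3, 11): e=[14,0,84] → #  [on edge]
    (6,5)@(13, 11): e=[34,70,-6] → ·
    (0,6)@(1, 13): e=[-14,0,112] → ·  [on edge]
    (9,11)@(19, 23): e=[-98,196,0] → ·  [on edge]
  covered (14 px):
    · · · · · · · · · · ·
    · · · · · · · · · · ·
    · · · · · · · · · · ·
    · · · # # · · · · · ·
    · · # # # # · · · · ·
    · # # # # # · · · · ·
    · · · · # # # · · · ·
    · · · · · · · · · · ·
    · · · · · · · · · · ·
    · · · · · · · · · · ·
    · · · · · · · · · · ·
    · · · · · · · · · · ·
T2:
  2·area = 222  (B↔C swapped to make it positive)
  edge (10, 18)→(4, 0): d=(-6,-18) top-left  bias=+0
  edge (4, 0)→(17, 2): d=(13,2) right/bottom  bias=-1
  edge (17, 2)→(10, 18): d=(-7,16) right/bottom  bias=-1
    (2,0)@(5, 1): e=[12,11,199] → #
    (3,0)@(7, 1): e=[48,7,167] → #
    (4,0)@(9, 1): e=[84,3,135] → #
    (5,0)@(11, 1): e=[120,-1,103] → ·
    (2,1)@(5, 3): e=[0,37,185] → #  [on edge]
    (5,1)@(11, 3): e=[108,25,89] → #
    (6,1)@(13, 3): e=[144,21,57] → #
    (7,1)@(15, 3): e=[180,17,25] → #
    (8,1)@(17, 3): e=[216,13,-7] → ·
    (2,2)@(5, 5): e=[-12,63,171] → ·
    (3,2)@(7, 5): e=[24,59,139] → #
    (8,2)@(17, 5): e=[204,39,-21] → ·
    (3,4)@(7, 9): e=[0,111,111] → #  [on edge]
    (4,7)@(9, 15): e=[0,185,37] → #  [on edge]
    (5,10)@(11, 21): e=[0,259,-37] → ·  [on edge]
  covered (29 px):
    · · # # # · · · · · ·
    · · # # # # # # · · ·
    · · · # # # # # · · ·
    · · · # # # # · · · ·
    · · · # # # # · · · ·
    · · · · # # # · · · ·
    · · · · # # · · · · ·
    · · · · # # · · · · ·
    · · · · · · · · · · ·
    · · · · · · · · · · ·
    · · · · · · · · · · ·
    · · · · · · · · · · ·

Result: 43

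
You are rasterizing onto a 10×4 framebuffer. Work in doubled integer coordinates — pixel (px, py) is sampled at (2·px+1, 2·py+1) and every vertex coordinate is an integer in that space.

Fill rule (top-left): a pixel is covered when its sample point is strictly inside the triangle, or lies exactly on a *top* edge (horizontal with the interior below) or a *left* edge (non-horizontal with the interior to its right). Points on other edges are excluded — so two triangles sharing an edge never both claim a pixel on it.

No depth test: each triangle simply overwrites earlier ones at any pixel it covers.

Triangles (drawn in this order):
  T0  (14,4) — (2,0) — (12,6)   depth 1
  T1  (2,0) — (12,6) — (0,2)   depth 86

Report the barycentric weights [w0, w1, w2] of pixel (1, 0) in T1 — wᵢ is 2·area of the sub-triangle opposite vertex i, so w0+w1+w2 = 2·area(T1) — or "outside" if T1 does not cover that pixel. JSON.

T0:
  2·area = 32  (B↔C swapped to make it positive)
  edge (14, 4)→(12, 6): d=(-2,2) right/bottom  bias=-1
  edge (12, 6)→(2, 0): d=(-10,-6) top-left  bias=+0
  edge (2, 0)→(14, 4): d=(12,4) right/bottom  bias=-1
    (2,0)@(5, 1): e=[24,8,0] → .  [on edge]
    (8,0)@(17, 1): e=[0,80,-48] → .  [on edge]
    (3,1)@(7, 3): e=[16,0,16] → X  [on edge]
    (4,1)@(9, 3): e=[12,12,8] → X
    (5,1)@(11, 3): e=[8,24,0] → .  [on edge]
    (7,1)@(15, 3): e=[0,48,-16] → .  [on edge]
    (3,2)@(7, 5): e=[12,-20,40] → .
    (4,2)@(9, 5): e=[8,-8,32] → .
    (5,2)@(11, 5): e=[4,4,24] → X
    (6,2)@(13, 5): e=[0,16,16] → .  [on edge]
    (8,2)@(17, 5): e=[-8,40,0] → .  [on edge]
    (5,3)@(11, 7): e=[0,-16,48] → .  [on edge]
  covered (3 px):
    . . . . . . . . . .
    . . . X X . . . . .
    . . . . . X . . . .
    . . . . . . . . . .
T1:
  2·area = 32
  edge (2, 0)→(12, 6): d=(10,6) right/bottom  bias=-1
  edge (12, 6)→(0, 2): d=(-12,-4) top-left  bias=+0
  edge (0, 2)→(2, 0): d=(2,-2) top-left  bias=+0
    (0,0)@(1, 1): e=[16,16,0] → X  [on edge]
    (1,0)@(3, 1): e=[4,24,4] → X
    (2,0)@(5, 1): e=[-8,32,8] → .
    (0,1)@(1, 3): e=[36,-8,4] → .
    (1,1)@(3, 3): e=[24,0,8] → X  [on edge]
    (2,1)@(5, 3): e=[12,8,12] → X
    (3,1)@(7, 3): e=[0,16,16] → .  [on edge]
    (1,2)@(3, 5): e=[44,-24,12] → .
    (2,2)@(5, 5): e=[32,-16,16] → .
    (4,2)@(9, 5): e=[8,0,24] → X  [on edge]
    (5,2)@(11, 5): e=[-4,8,28] → .
    (4,3)@(9, 7): e=[28,-24,28] → .
    (7,3)@(15, 7): e=[-8,0,40] → .  [on edge]
  covered (5 px):
    X X . . . . . . . .
    . X X . . . . . . .
    . . . . X . . . . .
    . . . . . . . . . .

Result: [24,4,4]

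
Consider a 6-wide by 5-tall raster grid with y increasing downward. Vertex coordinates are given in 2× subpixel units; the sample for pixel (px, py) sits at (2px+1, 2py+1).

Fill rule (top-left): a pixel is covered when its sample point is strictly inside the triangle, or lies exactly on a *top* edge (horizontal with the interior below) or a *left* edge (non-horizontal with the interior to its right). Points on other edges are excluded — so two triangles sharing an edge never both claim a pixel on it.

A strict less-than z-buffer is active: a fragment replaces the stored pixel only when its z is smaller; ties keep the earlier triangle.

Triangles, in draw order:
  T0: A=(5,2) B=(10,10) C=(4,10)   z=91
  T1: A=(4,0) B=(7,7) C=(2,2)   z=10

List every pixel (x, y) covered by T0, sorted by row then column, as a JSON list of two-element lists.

T0:
  2·area = 48
  edge (5, 2)→(10, 10): d=(5,8) right/bottom  bias=-1
  edge (10, 10)→(4, 10): d=(-6,0) right/bottom  bias=-1
  edge (4, 10)→(5, 2): d=(1,-8) top-left  bias=+0
    (2,1)@(5, 3): e=[5,42,1] → X
    (3,1)@(7, 3): e=[-11,42,17] → .
    (2,2)@(5, 5): e=[15,30,3] → X
    (3,2)@(7, 5): e=[-1,30,19] → .
    (2,3)@(5, 7): e=[25,18,5] → X
    (3,3)@(7, 7): e=[9,18,21] → X
    (4,3)@(9, 7): e=[-7,18,37] → .
    (2,4)@(5, 9): e=[35,6,7] → X
    (4,4)@(9, 9): e=[3,6,39] → X
    (5,4)@(11, 9): e=[-13,6,55] → .
  covered (7 px):
    . . . . . .
    . . X . . .
    . . X . . .
    . . X X . .
    . . X X X .
T1:
  2·area = 20
  edge (4, 0)→(7, 7): d=(3,7) right/bottom  bias=-1
  edge (7, 7)→(2, 2): d=(-5,-5) top-left  bias=+0
  edge (2, 2)→(4, 0): d=(2,-2) top-left  bias=+0
    (0,0)@(1, 1): e=[24,0,-4] → .  [on edge]
    (1,0)@(3, 1): e=[10,10,0] → X  [on edge]
    (2,0)@(5, 1): e=[-4,20,4] → .
    (0,1)@(1, 3): e=[30,-10,0] → .  [on edge]
    (1,1)@(3, 3): e=[16,0,4] → X  [on edge]
    (2,1)@(5, 3): e=[2,10,8] → X
    (3,1)@(7, 3): e=[-12,20,12] → .
    (1,2)@(3, 5): e=[22,-10,8] → .
    (2,2)@(5, 5): e=[8,0,12] → X  [on edge]
    (3,2)@(7, 5): e=[-6,10,16] → .
    (2,3)@(5, 7): e=[14,-10,16] → .
    (3,3)@(7, 7): e=[0,0,20] → .  [on edge]
    (4,4)@(9, 9): e=[-8,0,28] → .  [on edge]
  covered (4 px):
    . X . . . .
    . X X . . .
    . . X . . .
    . . . . . .
    . . . . . .

Answer: [[2,1],[2,2],[2,3],[3,3],[2,4],[3,4],[4,4]]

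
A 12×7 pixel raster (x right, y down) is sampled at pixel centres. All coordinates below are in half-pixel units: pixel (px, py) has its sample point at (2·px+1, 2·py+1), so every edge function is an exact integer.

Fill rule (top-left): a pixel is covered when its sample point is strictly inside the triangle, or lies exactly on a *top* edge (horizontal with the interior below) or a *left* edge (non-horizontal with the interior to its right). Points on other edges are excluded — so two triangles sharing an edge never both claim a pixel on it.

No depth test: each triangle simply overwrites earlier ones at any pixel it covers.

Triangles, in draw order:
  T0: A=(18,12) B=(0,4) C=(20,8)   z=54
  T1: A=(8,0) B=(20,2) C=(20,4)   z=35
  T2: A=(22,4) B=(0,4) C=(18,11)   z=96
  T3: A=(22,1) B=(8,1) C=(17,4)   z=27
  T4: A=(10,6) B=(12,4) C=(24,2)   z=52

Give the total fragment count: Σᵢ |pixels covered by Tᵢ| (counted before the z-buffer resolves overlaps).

T0:
  2·area = 88
  edge (18, 12)→(0, 4): d=(-18,-8) top-left  bias=+0
  edge (0, 4)→(20, 8): d=(20,4) right/bottom  bias=-1
  edge (20, 8)→(18, 12): d=(-2,4) right/bottom  bias=-1
    (1,2)@(3, 5): e=[6,8,74] → X
    (2,2)@(5, 5): e=[22,0,66] → .  [on edge]
    (1,3)@(3, 7): e=[-30,48,70] → .
    (3,3)@(7, 7): e=[2,32,54] → X
    (4,3)@(9, 7): e=[18,24,46] → X
    (5,3)@(11, 7): e=[34,16,38] → X
    (6,3)@(13, 7): e=[50,8,30] → X
    (7,3)@(15, 7): e=[66,0,22] → .  [on edge]
    (3,4)@(7, 9): e=[-34,72,50] → .
    (4,4)@(9, 9): e=[-18,64,42] → .
    (5,4)@(11, 9): e=[-2,56,34] → .
    (6,4)@(13, 9): e=[14,48,26] → X
  covered (10 px):
    . . . . . . . . . . . .
    . . . . . . . . . . . .
    . X . . . . . . . . . .
    . . . X X X X . . . . .
    . . . . . . X X X X . .
    . . . . . . . . X . . .
    . . . . . . . . . . . .
T1:
  2·area = 24
  edge (8, 0)→(20, 2): d=(12,2) right/bottom  bias=-1
  edge (20, 2)→(20, 4): d=(0,2) right/bottom  bias=-1
  edge (20, 4)→(8, 0): d=(-12,-4) top-left  bias=+0
    (5,0)@(11, 1): e=[6,18,0] → X  [on edge]
    (6,0)@(13, 1): e=[2,14,8] → X
    (7,0)@(15, 1): e=[-2,10,16] → .
    (5,1)@(11, 3): e=[30,18,-24] → .
    (6,1)@(13, 3): e=[26,14,-16] → .
    (8,1)@(17, 3): e=[18,6,0] → X  [on edge]
    (9,1)@(19, 3): e=[14,2,8] → X
    (10,1)@(21, 3): e=[10,-2,16] → .
    (8,2)@(17, 5): e=[42,6,-24] → .
    (9,2)@(19, 5): e=[38,2,-16] → .
    (11,2)@(23, 5): e=[30,-6,0] → .  [on edge]
  covered (4 px):
    . . . . . X X . . . . .
    . . . . . . . . X X . .
    . . . . . . . . . . . .
    . . . . . . . . . . . .
    . . . . . . . . . . . .
    . . . . . . . . . . . .
    . . . . . . . . . . . .
T2:
  2·area = 154  (B↔C swapped to make it positive)
  edge (22, 4)→(18, 11): d=(-4,7) right/bottom  bias=-1
  edge (18, 11)→(0, 4): d=(-18,-7) top-left  bias=+0
  edge (0, 4)→(22, 4): d=(22,0) top-left  bias=+0
    (1,2)@(3, 5): e=[129,3,22] → X
    (2,2)@(5, 5): e=[115,17,22] → X
    (3,2)@(7, 5): e=[101,31,22] → X
    (4,2)@(9, 5): e=[87,45,22] → X
    (5,2)@(11, 5): e=[73,59,22] → X
    (6,2)@(13, 5): e=[59,73,22] → X
    (7,2)@(15, 5): e=[45,87,22] → X
    (8,2)@(17, 5): e=[31,101,22] → X
    (9,2)@(19, 5): e=[17,115,22] → X
    (10,2)@(21, 5): e=[3,129,22] → X
    (11,2)@(23, 5): e=[-11,143,22] → .
    (1,3)@(3, 7): e=[121,-33,66] → .
  covered (20 px):
    . . . . . . . . . . . .
    . . . . . . . . . . . .
    . X X X X X X X X X X .
    . . . . X X X X X X . .
    . . . . . . X X X X . .
    . . . . . . . . . . . .
    . . . . . . . . . . . .
T3:
  2·area = 42  (B↔C swapped to make it positive)
  edge (22, 1)→(17, 4): d=(-5,3) right/bottom  bias=-1
  edge (17, 4)→(8, 1): d=(-9,-3) top-left  bias=+0
  edge (8, 1)→(22, 1): d=(14,0) top-left  bias=+0
    (0,0)@(1, 1): e=[63,-21,0] → .  [on edge]
    (1,0)@(3, 1): e=[57,-15,0] → .  [on edge]
    (2,0)@(5, 1): e=[51,-9,0] → .  [on edge]
    (3,0)@(7, 1): e=[45,-3,0] → .  [on edge]
    (4,0)@(9, 1): e=[39,3,0] → X  [on edge]
    (5,0)@(11, 1): e=[33,9,0] → X  [on edge]
    (6,0)@(13, 1): e=[27,15,0] → X  [on edge]
    (7,0)@(15, 1): e=[21,21,0] → X  [on edge]
    (8,0)@(17, 1): e=[15,27,0] → X  [on edge]
    (9,0)@(19, 1): e=[9,33,0] → X  [on edge]
    (10,0)@(21, 1): e=[3,39,0] → X  [on edge]
    (11,0)@(23, 1): e=[-3,45,0] → .  [on edge]
  covered (9 px):
    . . . . X X X X X X X .
    . . . . . . . X X . . .
    . . . . . . . . . . . .
    . . . . . . . . . . . .
    . . . . . . . . . . . .
    . . . . . . . . . . . .
    . . . . . . . . . . . .
T4:
  2·area = 20
  edge (10, 6)→(12, 4): d=(2,-2) top-left  bias=+0
  edge (12, 4)→(24, 2): d=(12,-2) top-left  bias=+0
  edge (24, 2)→(10, 6): d=(-14,4) right/bottom  bias=-1
    (7,0)@(15, 1): e=[0,-30,50] → .  [on edge]
    (6,1)@(13, 3): e=[0,-10,30] → .  [on edge]
    (9,1)@(19, 3): e=[12,2,6] → X
    (10,1)@(21, 3): e=[16,6,-2] → .
    (5,2)@(11, 5): e=[0,10,10] → X  [on edge]
    (6,2)@(13, 5): e=[4,14,2] → X
    (7,2)@(15, 5): e=[8,18,-6] → .
    (9,2)@(19, 5): e=[16,26,-22] → .
    (4,3)@(9, 7): e=[0,30,-10] → .  [on edge]
    (5,3)@(11, 7): e=[4,34,-18] → .
    (6,3)@(13, 7): e=[8,38,-26] → .
    (3,4)@(7, 9): e=[0,50,-30] → .  [on edge]
    (2,5)@(5, 11): e=[0,70,-50] → .  [on edge]
    (1,6)@(3, 13): e=[0,90,-70] → .  [on edge]
  covered (3 px):
    . . . . . . . . . . . .
    . . . . . . . . . X . .
    . . . . . X X . . . . .
    . . . . . . . . . . . .
    . . . . . . . . . . . .
    . . . . . . . . . . . .
    . . . . . . . . . . . .

Answer: 46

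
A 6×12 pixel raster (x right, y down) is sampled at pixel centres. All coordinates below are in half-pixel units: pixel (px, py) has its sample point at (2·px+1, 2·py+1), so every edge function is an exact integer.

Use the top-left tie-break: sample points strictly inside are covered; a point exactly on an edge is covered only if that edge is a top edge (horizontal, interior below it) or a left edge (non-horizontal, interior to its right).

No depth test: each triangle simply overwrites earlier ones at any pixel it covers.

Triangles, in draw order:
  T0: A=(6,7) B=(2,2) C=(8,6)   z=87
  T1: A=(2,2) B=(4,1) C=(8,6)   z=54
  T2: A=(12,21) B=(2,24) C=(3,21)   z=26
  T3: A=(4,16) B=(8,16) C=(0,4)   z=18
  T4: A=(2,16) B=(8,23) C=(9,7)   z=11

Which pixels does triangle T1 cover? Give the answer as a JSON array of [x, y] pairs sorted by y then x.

T0:
  2·area = 14
  edge (6, 7)→(2, 2): d=(-4,-5) top-left  bias=+0
  edge (2, 2)→(8, 6): d=(6,4) right/bottom  bias=-1
  edge (8, 6)→(6, 7): d=(-2,1) right/bottom  bias=-1
    (1,1)@(3, 3): e=[1,2,11] → X
    (2,1)@(5, 3): e=[11,-6,9] → .
    (1,2)@(3, 5): e=[-7,14,7] → .
    (2,2)@(5, 5): e=[3,6,5] → X
    (3,2)@(7, 5): e=[13,-2,3] → .
    (2,3)@(5, 7): e=[-5,18,1] → .
  covered (2 px):
    . . . . . .
    . X . . . .
    . . X . . .
    . . . . . .
    . . . . . .
    . . . . . .
    . . . . . .
    . . . . . .
    . . . . . .
    . . . . . .
    . . . . . .
    . . . . . .
T1:
  2·area = 14
  edge (2, 2)→(4, 1): d=(2,-1) top-left  bias=+0
  edge (4, 1)→(8, 6): d=(4,5) right/bottom  bias=-1
  edge (8, 6)→(2, 2): d=(-6,-4) top-left  bias=+0
    (2,1)@(5, 3): e=[5,3,6] → X
    (3,1)@(7, 3): e=[7,-7,14] → .
    (2,2)@(5, 5): e=[9,11,-6] → .
    (3,2)@(7, 5): e=[11,1,2] → X
    (4,2)@(9, 5): e=[13,-9,10] → .
    (3,3)@(7, 7): e=[15,9,-10] → .
  covered (2 px):
    . . . . . .
    . . X . . .
    . . . X . .
    . . . . . .
    . . . . . .
    . . . . . .
    . . . . . .
    . . . . . .
    . . . . . .
    . . . . . .
    . . . . . .
    . . . . . .
T2:
  2·area = 27
  edge (12, 21)→(2, 24): d=(-10,3) right/bottom  bias=-1
  edge (2, 24)→(3, 21): d=(1,-3) top-left  bias=+0
  edge (3, 21)→(12, 21): d=(9,0) top-left  bias=+0
    (4,1)@(9, 3): e=[189,0,-162] → .  [on edge]
    (3,4)@(7, 9): e=[135,0,-108] → .  [on edge]
    (2,7)@(5, 15): e=[81,0,-54] → .  [on edge]
    (0,10)@(1, 21): e=[33,-6,0] → .  [on edge]
    (1,10)@(3, 21): e=[27,0,0] → X  [on edge]
    (2,10)@(5, 21): e=[21,6,0] → X  [on edge]
    (3,10)@(7, 21): e=[15,12,0] → X  [on edge]
    (4,10)@(9, 21): e=[9,18,0] → X  [on edge]
    (5,10)@(11, 21): e=[3,24,0] → X  [on edge]
    (1,11)@(3, 23): e=[7,2,18] → X
    (3,11)@(7, 23): e=[-5,14,18] → .
    (4,11)@(9, 23): e=[-11,20,18] → .
  covered (7 px):
    . . . . . .
    . . . . . .
    . . . . . .
    . . . . . .
    . . . . . .
    . . . . . .
    . . . . . .
    . . . . . .
    . . . . . .
    . . . . . .
    . X X X X X
    . X X . . .
T3:
  2·area = 48  (B↔C swapped to make it positive)
  edge (4, 16)→(0, 4): d=(-4,-12) top-left  bias=+0
  edge (0, 4)→(8, 16): d=(8,12) right/bottom  bias=-1
  edge (8, 16)→(4, 16): d=(-4,0) right/bottom  bias=-1
    (0,3)@(1, 7): e=[0,12,36] → X  [on edge]
    (1,3)@(3, 7): e=[24,-12,36] → .
    (0,4)@(1, 9): e=[-8,28,28] → .
    (1,4)@(3, 9): e=[16,4,28] → X
    (2,4)@(5, 9): e=[40,-20,28] → .
    (1,5)@(3, 11): e=[8,20,20] → X
    (2,5)@(5, 11): e=[32,-4,20] → .
    (1,6)@(3, 13): e=[0,36,12] → X  [on edge]
    (2,6)@(5, 13): e=[24,12,12] → X
    (3,6)@(7, 13): e=[48,-12,12] → .
    (1,7)@(3, 15): e=[-8,52,4] → .
    (2,7)@(5, 15): e=[16,28,4] → X
    (2,9)@(5, 19): e=[0,60,-12] → .  [on edge]
  covered (7 px):
    . . . . . .
    . . . . . .
    . . . . . .
    X . . . . .
    . X . . . .
    . X . . . .
    . X X . . .
    . . X X . .
    . . . . . .
    . . . . . .
    . . . . . .
    . . . . . .
T4:
  2·area = 103  (B↔C swapped to make it positive)
  edge (2, 16)→(9, 7): d=(7,-9) top-left  bias=+0
  edge (9, 7)→(8, 23): d=(-1,16) right/bottom  bias=-1
  edge (8, 23)→(2, 16): d=(-6,-7) top-left  bias=+0
    (4,3)@(9, 7): e=[0,0,103] → .  [on edge]
    (3,5)@(7, 11): e=[10,28,65] → X
    (4,5)@(9, 11): e=[28,-4,79] → .
    (2,6)@(5, 13): e=[6,58,39] → X
    (4,6)@(9, 13): e=[42,-6,67] → .
    (1,7)@(3, 15): e=[2,88,13] → X
    (4,7)@(9, 15): e=[56,-8,55] → .
    (1,8)@(3, 17): e=[16,86,1] → X
    (4,8)@(9, 17): e=[70,-10,43] → .
    (1,9)@(3, 19): e=[30,84,-11] → .
    (2,9)@(5, 19): e=[48,52,3] → X
    (4,9)@(9, 19): e=[84,-12,31] → .
  covered (12 px):
    . . . . . .
    . . . . . .
    . . . . . .
    . . . . . .
    . . . . . .
    . . . X . .
    . . X X . .
    . X X X . .
    . X X X . .
    . . X X . .
    . . . X . .
    . . . . . .

Answer: [[2,1],[3,2]]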